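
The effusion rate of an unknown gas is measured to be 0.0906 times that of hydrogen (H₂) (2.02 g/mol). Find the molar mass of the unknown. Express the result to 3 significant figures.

246 g/mol

Graham's law gives rate_X/rate_H₂ = √(M_H₂/M_X).
0.0906 = √(2.02/M_X)
M_X = 2.02 / 0.0906² = 2.02 / 0.008208 = 246 g/mol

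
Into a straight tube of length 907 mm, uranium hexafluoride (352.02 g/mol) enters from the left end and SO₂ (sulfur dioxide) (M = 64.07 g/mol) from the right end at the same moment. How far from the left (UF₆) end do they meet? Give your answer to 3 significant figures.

The fronts meet when d_UF₆ + d_SO₂ = L with d_UF₆/d_SO₂ = √(M_SO₂/M_UF₆) (Graham's law). Here √(M_SO₂/M_UF₆) = √(64.07/352.02) = 0.4266.
With d_UF₆ + d_SO₂ = 907 mm, d_SO₂ = 907/(1 + 0.4266) = 635.8 mm.
d_UF₆ = 907 − 635.8 = 271 mm.

271 mm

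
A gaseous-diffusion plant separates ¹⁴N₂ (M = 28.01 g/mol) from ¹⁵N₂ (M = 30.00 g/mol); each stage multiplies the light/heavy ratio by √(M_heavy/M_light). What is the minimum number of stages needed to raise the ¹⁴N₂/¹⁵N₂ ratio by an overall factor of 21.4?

Single-stage factor α = √(30.00/28.01), so ln α = ½ ln(1.07105) = 0.03432.
Need α^N ≥ 21.4 ⇒ N ≥ ln(21.4) / ln α = 3.063 / 0.03432 = 89.27.
So at least 90 stages are needed.

90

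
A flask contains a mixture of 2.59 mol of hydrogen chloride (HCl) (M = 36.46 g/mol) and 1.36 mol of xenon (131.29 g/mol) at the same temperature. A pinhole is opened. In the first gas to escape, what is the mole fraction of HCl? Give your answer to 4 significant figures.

Rate_i ∝ x_i/√M_i (Graham's law weighted by mole fraction), so the effusate composition follows n_i/√M_i.
x_HCl(eff) = (n_HCl/√M_HCl) / (n_HCl/√M_HCl + n_Xe/√M_Xe)
= (2.59/√36.46) / (2.59/√36.46 + 1.36/√131.29) = 0.4289/(0.4289 + 0.1187) = 0.7833.

0.7833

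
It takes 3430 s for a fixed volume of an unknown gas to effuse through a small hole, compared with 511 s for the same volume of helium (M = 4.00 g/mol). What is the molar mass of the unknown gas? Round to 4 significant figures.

From Graham's law, t_X/t_He = √(M_X/M_He).
3430/511 = 6.712 = √(M_X/4.00)
M_X = 4.00 × 6.712² = 4.00 × 45.06 = 180.2 g/mol

180.2 g/mol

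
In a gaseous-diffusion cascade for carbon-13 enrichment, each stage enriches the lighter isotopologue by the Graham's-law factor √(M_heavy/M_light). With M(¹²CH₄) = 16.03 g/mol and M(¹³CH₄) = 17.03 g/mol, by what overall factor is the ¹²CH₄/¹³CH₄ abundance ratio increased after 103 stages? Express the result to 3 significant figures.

22.6

Each stage multiplies the ratio by α = √(17.03/16.03), so after 103 stages the overall factor is α^103 = (17.03/16.03)^(103/2).
= 1.06238^(103/2) = 22.6.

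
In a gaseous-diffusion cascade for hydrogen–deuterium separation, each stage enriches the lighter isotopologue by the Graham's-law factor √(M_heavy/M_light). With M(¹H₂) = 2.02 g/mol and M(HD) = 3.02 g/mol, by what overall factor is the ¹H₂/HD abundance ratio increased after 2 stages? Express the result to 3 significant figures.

1.50

Each stage multiplies the ratio by α = √(3.02/2.02), so after 2 stages the overall factor is α^2 = (3.02/2.02)^(2/2).
= 1.49505^1 = 1.50.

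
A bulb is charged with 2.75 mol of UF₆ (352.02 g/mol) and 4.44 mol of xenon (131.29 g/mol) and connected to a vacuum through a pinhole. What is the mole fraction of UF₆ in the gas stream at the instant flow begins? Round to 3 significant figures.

0.274

Each component's effusion rate ∝ (its partial pressure)·(1/√M) ∝ n_i/√M_i.
x_UF₆(eff) = (n_UF₆/√M_UF₆) / (n_UF₆/√M_UF₆ + n_Xe/√M_Xe)
= (2.75/√352.02) / (2.75/√352.02 + 4.44/√131.29) = 0.1466/(0.1466 + 0.3875) = 0.274.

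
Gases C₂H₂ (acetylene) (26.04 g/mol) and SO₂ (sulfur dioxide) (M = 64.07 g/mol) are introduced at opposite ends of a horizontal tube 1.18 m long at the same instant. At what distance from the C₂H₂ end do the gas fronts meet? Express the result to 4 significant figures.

Graham's law gives d_C₂H₂/d_SO₂ = rate_C₂H₂/rate_SO₂ = √(M_SO₂/M_C₂H₂) = √(64.07/26.04) = 1.569.
With d_C₂H₂ + d_SO₂ = 1.18 m, d_SO₂ = 1.18/(1 + 1.569) = 0.4594 m.
d_C₂H₂ = 1.18 − 0.4594 = 0.7206 m.

0.7206 m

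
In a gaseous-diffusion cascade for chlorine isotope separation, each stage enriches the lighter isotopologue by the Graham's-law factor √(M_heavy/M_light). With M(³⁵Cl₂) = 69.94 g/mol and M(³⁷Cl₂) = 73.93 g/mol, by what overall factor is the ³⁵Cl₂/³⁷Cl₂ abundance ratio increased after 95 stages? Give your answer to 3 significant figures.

Each stage multiplies the ratio by α = √(73.93/69.94), so after 95 stages the overall factor is α^95 = (73.93/69.94)^(95/2).
= 1.05705^(95/2) = 13.9.

13.9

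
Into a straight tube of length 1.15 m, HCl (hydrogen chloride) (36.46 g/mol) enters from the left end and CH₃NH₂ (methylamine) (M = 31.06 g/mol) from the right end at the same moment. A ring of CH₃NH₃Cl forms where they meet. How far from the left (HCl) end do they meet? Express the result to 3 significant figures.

0.552 m

Graham's law gives d_HCl/d_CH₃NH₂ = rate_HCl/rate_CH₃NH₂ = √(M_CH₃NH₂/M_HCl) = √(31.06/36.46) = 0.9230.
With d_HCl + d_CH₃NH₂ = 1.15 m, d_CH₃NH₂ = 1.15/(1 + 0.9230) = 0.5980 m.
d_HCl = 1.15 − 0.5980 = 0.552 m.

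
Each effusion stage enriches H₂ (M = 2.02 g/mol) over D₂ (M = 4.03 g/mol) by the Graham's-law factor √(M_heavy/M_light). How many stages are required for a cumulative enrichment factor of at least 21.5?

9

Per stage α = (4.03/2.02)^(1/2) = 1.99505^0.5, giving ln α = 0.3453.
Need α^N ≥ 21.5 ⇒ N ≥ ln(21.5) / ln α = 3.068 / 0.3453 = 8.88.
So at least 9 stages are needed.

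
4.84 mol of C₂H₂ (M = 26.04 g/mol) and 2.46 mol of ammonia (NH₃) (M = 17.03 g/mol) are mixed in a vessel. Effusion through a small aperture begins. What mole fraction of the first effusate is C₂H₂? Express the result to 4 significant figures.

Each component's effusion rate ∝ (its partial pressure)·(1/√M) ∝ n_i/√M_i.
Mole fraction of C₂H₂ in the effusate = (n_C₂H₂/√M_C₂H₂) / (n_C₂H₂/√M_C₂H₂ + n_NH₃/√M_NH₃)
= (4.84/√26.04) / (4.84/√26.04 + 2.46/√17.03) = 0.9485/(0.9485 + 0.5961) = 0.6141.

0.6141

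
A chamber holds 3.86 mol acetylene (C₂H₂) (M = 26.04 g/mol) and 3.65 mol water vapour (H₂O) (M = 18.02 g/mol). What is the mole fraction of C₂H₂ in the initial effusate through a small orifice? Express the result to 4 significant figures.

0.4680

Each component's effusion rate ∝ (its partial pressure)·(1/√M) ∝ n_i/√M_i.
x_C₂H₂(eff) = (n_C₂H₂/√M_C₂H₂) / (n_C₂H₂/√M_C₂H₂ + n_H₂O/√M_H₂O)
= (3.86/√26.04) / (3.86/√26.04 + 3.65/√18.02) = 0.7564/(0.7564 + 0.8598) = 0.4680.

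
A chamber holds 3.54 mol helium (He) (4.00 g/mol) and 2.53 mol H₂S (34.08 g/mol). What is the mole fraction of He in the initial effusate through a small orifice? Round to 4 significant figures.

The effusion rate of species i is ∝ p_i/√M_i ∝ n_i/√M_i.
So x_He in the escaping gas = (n_He/√M_He) / Σ(n_i/√M_i)
= (3.54/√4.00) / (3.54/√4.00 + 2.53/√34.08) = 1.770/(1.770 + 0.4334) = 0.8033.

0.8033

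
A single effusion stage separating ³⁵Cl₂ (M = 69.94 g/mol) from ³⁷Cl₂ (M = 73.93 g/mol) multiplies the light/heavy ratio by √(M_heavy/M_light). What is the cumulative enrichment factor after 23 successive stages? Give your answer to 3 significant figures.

1.89

The single-stage factor is √(M_heavy/M_light), so 23 stages give [√(73.93/69.94)]^23 = (73.93/69.94)^(23/2).
= 1.05705^(23/2) = 1.89.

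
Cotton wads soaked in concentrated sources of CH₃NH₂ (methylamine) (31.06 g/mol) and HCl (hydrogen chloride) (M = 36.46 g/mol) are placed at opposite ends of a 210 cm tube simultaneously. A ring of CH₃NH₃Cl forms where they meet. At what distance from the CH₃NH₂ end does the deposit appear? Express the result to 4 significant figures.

Graham's law gives d_CH₃NH₂/d_HCl = rate_CH₃NH₂/rate_HCl = √(M_HCl/M_CH₃NH₂) = √(36.46/31.06) = 1.083.
With d_CH₃NH₂ + d_HCl = 210 cm, d_HCl = 210/(1 + 1.083) = 100.8 cm.
d_CH₃NH₂ = 210 − 100.8 = 109.2 cm.

109.2 cm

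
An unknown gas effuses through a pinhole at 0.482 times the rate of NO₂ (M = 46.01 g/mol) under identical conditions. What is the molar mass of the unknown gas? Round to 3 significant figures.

Graham's law gives rate_X/rate_NO₂ = √(M_NO₂/M_X).
0.482 = √(46.01/M_X)
M_X = 46.01 / 0.482² = 46.01 / 0.2323 = 198 g/mol

198 g/mol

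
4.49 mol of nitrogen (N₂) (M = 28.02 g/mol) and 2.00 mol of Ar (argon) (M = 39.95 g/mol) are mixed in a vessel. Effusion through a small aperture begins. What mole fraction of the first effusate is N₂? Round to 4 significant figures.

Rate_i ∝ x_i/√M_i (Graham's law weighted by mole fraction), so the effusate composition follows n_i/√M_i.
x_N₂(eff) = (n_N₂/√M_N₂) / (n_N₂/√M_N₂ + n_Ar/√M_Ar)
= (4.49/√28.02) / (4.49/√28.02 + 2.00/√39.95) = 0.8482/(0.8482 + 0.3164) = 0.7283.

0.7283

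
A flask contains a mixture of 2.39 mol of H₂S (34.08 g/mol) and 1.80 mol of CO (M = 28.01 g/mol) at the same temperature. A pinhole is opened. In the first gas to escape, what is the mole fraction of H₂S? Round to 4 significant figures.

Effusion rate of each component ∝ n_i/√M_i (partial pressure × 1/√M).
So x_H₂S in the escaping gas = (n_H₂S/√M_H₂S) / Σ(n_i/√M_i)
= (2.39/√34.08) / (2.39/√34.08 + 1.80/√28.01) = 0.4094/(0.4094 + 0.3401) = 0.5462.

0.5462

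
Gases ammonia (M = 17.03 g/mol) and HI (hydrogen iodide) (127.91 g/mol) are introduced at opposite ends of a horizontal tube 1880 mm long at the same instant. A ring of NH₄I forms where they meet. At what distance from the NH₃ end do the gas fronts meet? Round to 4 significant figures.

In equal time, each gas travels a distance ∝ its rate ∝ 1/√M, so d_NH₃/d_HI = √(M_HI/M_NH₃) = √(127.91/17.03) = 2.741.
With d_NH₃ + d_HI = 1880 mm, d_HI = 1880/(1 + 2.741) = 502.6 mm.
d_NH₃ = 1880 − 502.6 = 1377 mm.

1377 mm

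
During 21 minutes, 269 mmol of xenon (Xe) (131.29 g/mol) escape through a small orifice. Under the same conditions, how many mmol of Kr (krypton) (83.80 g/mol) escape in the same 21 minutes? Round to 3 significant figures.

337 mmol

From Graham's law, rate_Kr/rate_Xe = √(M_Xe/M_Kr) = √(131.29/83.80) = √1.567 = 1.252.
So the amount for Kr is 269 × 1.252 = 337 mmol.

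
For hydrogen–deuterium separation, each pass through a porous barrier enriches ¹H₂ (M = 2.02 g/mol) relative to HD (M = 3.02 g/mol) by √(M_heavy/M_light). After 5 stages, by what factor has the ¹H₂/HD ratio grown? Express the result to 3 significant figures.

Overall factor = α^5 with α = √(3.02/2.02), i.e. (3.02/2.02)^(5/2).
= 1.49505^(5/2) = 2.73.

2.73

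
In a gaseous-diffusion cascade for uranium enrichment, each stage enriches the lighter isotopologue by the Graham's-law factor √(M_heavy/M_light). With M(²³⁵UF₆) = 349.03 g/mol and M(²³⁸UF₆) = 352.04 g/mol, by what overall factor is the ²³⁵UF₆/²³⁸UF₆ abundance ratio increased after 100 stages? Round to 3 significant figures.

1.54

The single-stage factor is √(M_heavy/M_light), so 100 stages give [√(352.04/349.03)]^100 = (352.04/349.03)^(100/2).
= 1.00862^50 = 1.54.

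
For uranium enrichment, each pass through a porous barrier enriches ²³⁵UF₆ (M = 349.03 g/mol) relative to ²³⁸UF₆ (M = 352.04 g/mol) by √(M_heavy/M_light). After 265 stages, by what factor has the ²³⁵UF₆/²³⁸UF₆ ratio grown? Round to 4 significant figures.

3.120

Each stage multiplies the ratio by α = √(352.04/349.03), so after 265 stages the overall factor is α^265 = (352.04/349.03)^(265/2).
= 1.00862^(265/2) = 3.120.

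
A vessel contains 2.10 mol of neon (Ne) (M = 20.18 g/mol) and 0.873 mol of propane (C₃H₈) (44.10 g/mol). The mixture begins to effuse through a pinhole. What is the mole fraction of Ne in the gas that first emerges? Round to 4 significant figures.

The effusion rate of species i is ∝ p_i/√M_i ∝ n_i/√M_i.
Mole fraction of Ne in the effusate = (n_Ne/√M_Ne) / (n_Ne/√M_Ne + n_C₃H₈/√M_C₃H₈)
= (2.10/√20.18) / (2.10/√20.18 + 0.873/√44.10) = 0.4675/(0.4675 + 0.1315) = 0.7805.

0.7805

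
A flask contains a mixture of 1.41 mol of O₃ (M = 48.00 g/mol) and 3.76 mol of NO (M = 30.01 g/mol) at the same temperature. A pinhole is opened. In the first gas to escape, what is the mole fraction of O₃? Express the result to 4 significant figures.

Rate_i ∝ x_i/√M_i (Graham's law weighted by mole fraction), so the effusate composition follows n_i/√M_i.
Mole fraction of O₃ in the effusate = (n_O₃/√M_O₃) / (n_O₃/√M_O₃ + n_NO/√M_NO)
= (1.41/√48.00) / (1.41/√48.00 + 3.76/√30.01) = 0.2035/(0.2035 + 0.6864) = 0.2287.

0.2287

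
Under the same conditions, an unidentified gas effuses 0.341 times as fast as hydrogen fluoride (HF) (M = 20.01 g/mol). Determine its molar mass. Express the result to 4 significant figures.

172.1 g/mol

Using Graham's law: rate_X/rate_HF = √(M_HF/M_X).
0.341 = √(20.01/M_X)
M_X = 20.01 / 0.341² = 20.01 / 0.1163 = 172.1 g/mol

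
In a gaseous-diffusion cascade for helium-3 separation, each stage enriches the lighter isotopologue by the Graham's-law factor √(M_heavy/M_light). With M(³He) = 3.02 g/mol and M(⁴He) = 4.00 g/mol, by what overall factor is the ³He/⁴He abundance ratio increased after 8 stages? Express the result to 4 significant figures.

3.078

Overall factor = α^8 with α = √(4.00/3.02), i.e. (4.00/3.02)^(8/2).
= 1.32450^4 = 3.078.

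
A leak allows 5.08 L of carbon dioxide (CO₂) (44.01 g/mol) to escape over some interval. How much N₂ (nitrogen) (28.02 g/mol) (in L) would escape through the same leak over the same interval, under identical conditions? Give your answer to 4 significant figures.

Using Graham's law: rate_N₂/rate_CO₂ = √(M_CO₂/M_N₂) = √(44.01/28.02) = √1.571 = 1.253.
So the volume for N₂ is 5.08 × 1.253 = 6.367 L.

6.367 L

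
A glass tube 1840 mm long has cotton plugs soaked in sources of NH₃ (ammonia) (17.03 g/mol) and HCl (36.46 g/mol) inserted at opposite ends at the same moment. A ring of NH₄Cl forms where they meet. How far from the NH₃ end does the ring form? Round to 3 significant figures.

Graham's law gives d_NH₃/d_HCl = rate_NH₃/rate_HCl = √(M_HCl/M_NH₃) = √(36.46/17.03) = 1.463.
With d_NH₃ + d_HCl = 1840 mm, d_HCl = 1840/(1 + 1.463) = 747.0 mm.
d_NH₃ = 1840 − 747.0 = 1090 mm.

1090 mm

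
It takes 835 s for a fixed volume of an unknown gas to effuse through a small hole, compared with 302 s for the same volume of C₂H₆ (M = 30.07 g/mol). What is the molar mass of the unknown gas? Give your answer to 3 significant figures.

By Graham's law, t_X/t_C₂H₆ = √(M_X/M_C₂H₆).
835/302 = 2.765 = √(M_X/30.07)
M_X = 30.07 × 2.765² = 30.07 × 7.645 = 230 g/mol

230 g/mol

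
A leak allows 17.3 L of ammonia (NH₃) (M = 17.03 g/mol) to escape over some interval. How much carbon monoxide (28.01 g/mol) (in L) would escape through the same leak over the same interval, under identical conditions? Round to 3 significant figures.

13.5 L

Since effusion rate ∝ 1/√M, rate_CO/rate_NH₃ = √(M_NH₃/M_CO) = √(17.03/28.01) = √0.6080 = 0.7797.
So the volume for CO is 17.3 × 0.7797 = 13.5 L.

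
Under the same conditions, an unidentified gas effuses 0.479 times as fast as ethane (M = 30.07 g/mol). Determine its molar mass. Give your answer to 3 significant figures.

Using Graham's law: rate_X/rate_C₂H₆ = √(M_C₂H₆/M_X).
0.479 = √(30.07/M_X)
M_X = 30.07 / 0.479² = 30.07 / 0.2294 = 131 g/mol

131 g/mol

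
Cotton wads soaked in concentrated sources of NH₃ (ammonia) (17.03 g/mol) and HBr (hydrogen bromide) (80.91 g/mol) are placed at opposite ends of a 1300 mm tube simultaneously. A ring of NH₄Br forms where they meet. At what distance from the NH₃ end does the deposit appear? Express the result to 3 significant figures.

Distances travelled in equal time are proportional to diffusion rates, so d_NH₃/d_HBr = √(M_HBr/M_NH₃) = √(80.91/17.03) = 2.180.
With d_NH₃ + d_HBr = 1300 mm, d_HBr = 1300/(1 + 2.180) = 408.8 mm.
d_NH₃ = 1300 − 408.8 = 891 mm.

891 mm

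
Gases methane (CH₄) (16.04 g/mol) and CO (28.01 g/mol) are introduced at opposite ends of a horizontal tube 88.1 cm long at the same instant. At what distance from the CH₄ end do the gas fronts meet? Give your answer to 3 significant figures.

Graham's law gives d_CH₄/d_CO = rate_CH₄/rate_CO = √(M_CO/M_CH₄) = √(28.01/16.04) = 1.321.
With d_CH₄ + d_CO = 88.1 cm, d_CO = 88.1/(1 + 1.321) = 37.95 cm.
d_CH₄ = 88.1 − 37.95 = 50.1 cm.

50.1 cm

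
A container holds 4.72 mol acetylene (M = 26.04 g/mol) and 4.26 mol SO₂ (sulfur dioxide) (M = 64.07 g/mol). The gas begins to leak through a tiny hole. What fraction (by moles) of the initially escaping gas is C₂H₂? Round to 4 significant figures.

0.6348

Effusion rate of each component ∝ n_i/√M_i (partial pressure × 1/√M).
So x_C₂H₂ in the escaping gas = (n_C₂H₂/√M_C₂H₂) / Σ(n_i/√M_i)
= (4.72/√26.04) / (4.72/√26.04 + 4.26/√64.07) = 0.9250/(0.9250 + 0.5322) = 0.6348.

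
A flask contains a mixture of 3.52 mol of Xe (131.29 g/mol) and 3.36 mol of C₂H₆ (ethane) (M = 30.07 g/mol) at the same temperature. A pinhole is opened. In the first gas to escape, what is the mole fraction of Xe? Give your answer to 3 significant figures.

0.334

Each component's effusion rate ∝ (its partial pressure)·(1/√M) ∝ n_i/√M_i.
So x_Xe in the escaping gas = (n_Xe/√M_Xe) / Σ(n_i/√M_i)
= (3.52/√131.29) / (3.52/√131.29 + 3.36/√30.07) = 0.3072/(0.3072 + 0.6127) = 0.334.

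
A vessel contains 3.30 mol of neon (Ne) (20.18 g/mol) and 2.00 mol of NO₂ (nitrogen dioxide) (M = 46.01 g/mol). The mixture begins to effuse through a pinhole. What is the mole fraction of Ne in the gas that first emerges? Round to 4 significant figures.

Each component's effusion rate ∝ (its partial pressure)·(1/√M) ∝ n_i/√M_i.
x_Ne(eff) = (n_Ne/√M_Ne) / (n_Ne/√M_Ne + n_NO₂/√M_NO₂)
= (3.30/√20.18) / (3.30/√20.18 + 2.00/√46.01) = 0.7346/(0.7346 + 0.2949) = 0.7136.

0.7136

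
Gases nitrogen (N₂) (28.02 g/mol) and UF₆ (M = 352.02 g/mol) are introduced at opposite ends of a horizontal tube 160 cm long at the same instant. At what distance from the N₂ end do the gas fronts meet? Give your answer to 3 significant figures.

Distances travelled in equal time are proportional to diffusion rates, so d_N₂/d_UF₆ = √(M_UF₆/M_N₂) = √(352.02/28.02) = 3.544.
With d_N₂ + d_UF₆ = 160 cm, d_UF₆ = 160/(1 + 3.544) = 35.21 cm.
d_N₂ = 160 − 35.21 = 125 cm.

125 cm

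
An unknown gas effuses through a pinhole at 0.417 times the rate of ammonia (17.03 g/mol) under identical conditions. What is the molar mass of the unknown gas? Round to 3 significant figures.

Using Graham's law: rate_X/rate_NH₃ = √(M_NH₃/M_X).
0.417 = √(17.03/M_X)
M_X = 17.03 / 0.417² = 17.03 / 0.1739 = 97.9 g/mol

97.9 g/mol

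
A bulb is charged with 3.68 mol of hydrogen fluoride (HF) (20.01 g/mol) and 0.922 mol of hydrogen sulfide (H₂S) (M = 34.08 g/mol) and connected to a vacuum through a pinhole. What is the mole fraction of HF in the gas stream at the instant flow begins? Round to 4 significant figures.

Each component's effusion rate ∝ (its partial pressure)·(1/√M) ∝ n_i/√M_i.
So x_HF in the escaping gas = (n_HF/√M_HF) / Σ(n_i/√M_i)
= (3.68/√20.01) / (3.68/√20.01 + 0.922/√34.08) = 0.8227/(0.8227 + 0.1579) = 0.8389.

0.8389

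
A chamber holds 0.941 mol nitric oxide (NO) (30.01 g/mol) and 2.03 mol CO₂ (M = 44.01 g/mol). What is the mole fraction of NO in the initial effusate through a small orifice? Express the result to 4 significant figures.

0.3595

Rate_i ∝ x_i/√M_i (Graham's law weighted by mole fraction), so the effusate composition follows n_i/√M_i.
Mole fraction of NO in the effusate = (n_NO/√M_NO) / (n_NO/√M_NO + n_CO₂/√M_CO₂)
= (0.941/√30.01) / (0.941/√30.01 + 2.03/√44.01) = 0.1718/(0.1718 + 0.3060) = 0.3595.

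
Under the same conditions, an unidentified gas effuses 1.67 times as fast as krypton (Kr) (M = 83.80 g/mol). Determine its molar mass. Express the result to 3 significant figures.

From Graham's law, rate_X/rate_Kr = √(M_Kr/M_X).
1.67 = √(83.80/M_X)
M_X = 83.80 / 1.67² = 83.80 / 2.789 = 30.0 g/mol

30.0 g/mol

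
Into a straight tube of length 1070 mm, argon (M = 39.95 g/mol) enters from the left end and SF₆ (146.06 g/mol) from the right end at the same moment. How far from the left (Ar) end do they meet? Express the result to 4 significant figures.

702.6 mm

Graham's law gives d_Ar/d_SF₆ = rate_Ar/rate_SF₆ = √(M_SF₆/M_Ar) = √(146.06/39.95) = 1.912.
With d_Ar + d_SF₆ = 1070 mm, d_SF₆ = 1070/(1 + 1.912) = 367.4 mm.
d_Ar = 1070 − 367.4 = 702.6 mm.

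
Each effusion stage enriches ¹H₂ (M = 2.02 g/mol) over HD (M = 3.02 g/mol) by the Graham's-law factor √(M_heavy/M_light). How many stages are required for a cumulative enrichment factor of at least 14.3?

14

With α = √(3.02/2.02) per stage, ln α = ½ ln(1.49505) = 0.2011.
Need α^N ≥ 14.3 ⇒ N ≥ ln(14.3) / ln α = 2.660 / 0.2011 = 13.23.
Minimum whole number of stages: N = 14.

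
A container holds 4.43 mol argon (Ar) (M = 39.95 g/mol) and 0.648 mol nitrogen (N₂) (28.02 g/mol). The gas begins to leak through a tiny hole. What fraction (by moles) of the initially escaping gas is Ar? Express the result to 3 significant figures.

Effusion rate of each component ∝ n_i/√M_i (partial pressure × 1/√M).
x_Ar(eff) = (n_Ar/√M_Ar) / (n_Ar/√M_Ar + n_N₂/√M_N₂)
= (4.43/√39.95) / (4.43/√39.95 + 0.648/√28.02) = 0.7009/(0.7009 + 0.1224) = 0.851.

0.851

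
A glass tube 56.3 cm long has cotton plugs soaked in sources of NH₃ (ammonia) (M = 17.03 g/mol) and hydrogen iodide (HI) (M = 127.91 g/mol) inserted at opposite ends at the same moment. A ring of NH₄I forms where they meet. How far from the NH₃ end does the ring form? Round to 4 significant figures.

Distances travelled in equal time are proportional to diffusion rates, so d_NH₃/d_HI = √(M_HI/M_NH₃) = √(127.91/17.03) = 2.741.
With d_NH₃ + d_HI = 56.3 cm, d_HI = 56.3/(1 + 2.741) = 15.05 cm.
d_NH₃ = 56.3 − 15.05 = 41.25 cm.

41.25 cm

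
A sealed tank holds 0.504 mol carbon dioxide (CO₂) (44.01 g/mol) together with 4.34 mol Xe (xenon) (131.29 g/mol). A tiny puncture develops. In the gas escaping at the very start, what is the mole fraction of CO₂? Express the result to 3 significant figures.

The effusion rate of species i is ∝ p_i/√M_i ∝ n_i/√M_i.
x_CO₂(eff) = (n_CO₂/√M_CO₂) / (n_CO₂/√M_CO₂ + n_Xe/√M_Xe)
= (0.504/√44.01) / (0.504/√44.01 + 4.34/√131.29) = 0.07597/(0.07597 + 0.3788) = 0.167.

0.167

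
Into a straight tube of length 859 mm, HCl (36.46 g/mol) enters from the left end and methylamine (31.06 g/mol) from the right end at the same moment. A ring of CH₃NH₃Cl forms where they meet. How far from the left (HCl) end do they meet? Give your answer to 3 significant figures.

412 mm

Graham's law gives d_HCl/d_CH₃NH₂ = rate_HCl/rate_CH₃NH₂ = √(M_CH₃NH₂/M_HCl) = √(31.06/36.46) = 0.9230.
With d_HCl + d_CH₃NH₂ = 859 mm, d_CH₃NH₂ = 859/(1 + 0.9230) = 446.7 mm.
d_HCl = 859 − 446.7 = 412 mm.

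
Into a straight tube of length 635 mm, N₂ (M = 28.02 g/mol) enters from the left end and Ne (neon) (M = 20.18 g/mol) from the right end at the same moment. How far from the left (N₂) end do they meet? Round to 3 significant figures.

292 mm

In equal time, each gas travels a distance ∝ its rate ∝ 1/√M, so d_N₂/d_Ne = √(M_Ne/M_N₂) = √(20.18/28.02) = 0.8486.
With d_N₂ + d_Ne = 635 mm, d_Ne = 635/(1 + 0.8486) = 343.5 mm.
d_N₂ = 635 − 343.5 = 292 mm.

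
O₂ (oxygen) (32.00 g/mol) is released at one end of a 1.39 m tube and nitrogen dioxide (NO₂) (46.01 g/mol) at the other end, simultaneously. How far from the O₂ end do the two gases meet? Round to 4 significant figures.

0.7579 m

Distances travelled in equal time are proportional to diffusion rates, so d_O₂/d_NO₂ = √(M_NO₂/M_O₂) = √(46.01/32.00) = 1.199.
With d_O₂ + d_NO₂ = 1.39 m, d_NO₂ = 1.39/(1 + 1.199) = 0.6321 m.
d_O₂ = 1.39 − 0.6321 = 0.7579 m.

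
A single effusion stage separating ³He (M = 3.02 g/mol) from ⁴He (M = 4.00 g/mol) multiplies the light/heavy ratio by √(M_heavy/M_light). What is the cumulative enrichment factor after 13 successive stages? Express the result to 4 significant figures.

6.214

Each stage multiplies the ratio by α = √(4.00/3.02), so after 13 stages the overall factor is α^13 = (4.00/3.02)^(13/2).
= 1.32450^(13/2) = 6.214.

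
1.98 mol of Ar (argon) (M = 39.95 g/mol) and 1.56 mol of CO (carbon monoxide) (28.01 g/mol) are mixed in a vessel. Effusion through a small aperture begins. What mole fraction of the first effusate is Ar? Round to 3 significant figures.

0.515

Rate_i ∝ x_i/√M_i (Graham's law weighted by mole fraction), so the effusate composition follows n_i/√M_i.
Mole fraction of Ar in the effusate = (n_Ar/√M_Ar) / (n_Ar/√M_Ar + n_CO/√M_CO)
= (1.98/√39.95) / (1.98/√39.95 + 1.56/√28.01) = 0.3133/(0.3133 + 0.2948) = 0.515.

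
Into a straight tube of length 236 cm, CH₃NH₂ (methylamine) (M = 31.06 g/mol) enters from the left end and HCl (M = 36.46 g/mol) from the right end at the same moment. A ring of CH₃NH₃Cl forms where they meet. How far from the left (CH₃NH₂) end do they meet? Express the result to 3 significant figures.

In equal time, each gas travels a distance ∝ its rate ∝ 1/√M, so d_CH₃NH₂/d_HCl = √(M_HCl/M_CH₃NH₂) = √(36.46/31.06) = 1.083.
With d_CH₃NH₂ + d_HCl = 236 cm, d_HCl = 236/(1 + 1.083) = 113.3 cm.
d_CH₃NH₂ = 236 − 113.3 = 123 cm.

123 cm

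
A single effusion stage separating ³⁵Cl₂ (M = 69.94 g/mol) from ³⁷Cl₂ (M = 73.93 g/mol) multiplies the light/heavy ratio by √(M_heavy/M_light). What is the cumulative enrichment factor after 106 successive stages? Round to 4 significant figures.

Overall factor = α^106 with α = √(73.93/69.94), i.e. (73.93/69.94)^(106/2).
= 1.05705^53 = 18.93.

18.93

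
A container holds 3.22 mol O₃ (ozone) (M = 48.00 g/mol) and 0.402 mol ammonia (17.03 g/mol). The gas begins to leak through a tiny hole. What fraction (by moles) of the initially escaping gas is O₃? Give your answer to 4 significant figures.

Rate_i ∝ x_i/√M_i (Graham's law weighted by mole fraction), so the effusate composition follows n_i/√M_i.
So x_O₃ in the escaping gas = (n_O₃/√M_O₃) / Σ(n_i/√M_i)
= (3.22/√48.00) / (3.22/√48.00 + 0.402/√17.03) = 0.4648/(0.4648 + 0.09741) = 0.8267.

0.8267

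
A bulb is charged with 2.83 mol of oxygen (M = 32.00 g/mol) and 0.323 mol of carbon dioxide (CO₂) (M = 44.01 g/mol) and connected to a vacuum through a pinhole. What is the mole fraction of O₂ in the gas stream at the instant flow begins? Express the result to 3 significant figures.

0.911

Each component's effusion rate ∝ (its partial pressure)·(1/√M) ∝ n_i/√M_i.
x_O₂(eff) = (n_O₂/√M_O₂) / (n_O₂/√M_O₂ + n_CO₂/√M_CO₂)
= (2.83/√32.00) / (2.83/√32.00 + 0.323/√44.01) = 0.5003/(0.5003 + 0.04869) = 0.911.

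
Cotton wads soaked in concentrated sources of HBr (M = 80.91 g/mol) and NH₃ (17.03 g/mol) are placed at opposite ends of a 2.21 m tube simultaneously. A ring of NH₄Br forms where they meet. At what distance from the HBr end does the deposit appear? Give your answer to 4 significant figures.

0.6950 m

The fronts meet when d_HBr + d_NH₃ = L with d_HBr/d_NH₃ = √(M_NH₃/M_HBr) (Graham's law). Here √(M_NH₃/M_HBr) = √(17.03/80.91) = 0.4588.
With d_HBr + d_NH₃ = 2.21 m, d_NH₃ = 2.21/(1 + 0.4588) = 1.515 m.
d_HBr = 2.21 − 1.515 = 0.6950 m.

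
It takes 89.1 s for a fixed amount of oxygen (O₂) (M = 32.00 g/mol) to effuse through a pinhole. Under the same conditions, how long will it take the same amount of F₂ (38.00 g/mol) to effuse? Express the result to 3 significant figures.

97.1 s

Graham's law gives t_F₂/t_O₂ = √(M_F₂/M_O₂) = √(38.00/32.00) = √1.188 = 1.090.
So the time for F₂ is 89.1 × 1.090 = 97.1 s.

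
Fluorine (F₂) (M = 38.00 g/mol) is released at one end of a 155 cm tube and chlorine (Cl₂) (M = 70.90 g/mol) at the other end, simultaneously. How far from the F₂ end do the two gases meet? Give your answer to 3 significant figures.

89.5 cm

Graham's law gives d_F₂/d_Cl₂ = rate_F₂/rate_Cl₂ = √(M_Cl₂/M_F₂) = √(70.90/38.00) = 1.366.
With d_F₂ + d_Cl₂ = 155 cm, d_Cl₂ = 155/(1 + 1.366) = 65.51 cm.
d_F₂ = 155 − 65.51 = 89.5 cm.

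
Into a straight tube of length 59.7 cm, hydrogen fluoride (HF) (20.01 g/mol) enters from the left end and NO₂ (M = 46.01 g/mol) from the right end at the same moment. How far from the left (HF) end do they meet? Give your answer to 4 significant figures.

35.98 cm

In equal time, each gas travels a distance ∝ its rate ∝ 1/√M, so d_HF/d_NO₂ = √(M_NO₂/M_HF) = √(46.01/20.01) = 1.516.
With d_HF + d_NO₂ = 59.7 cm, d_NO₂ = 59.7/(1 + 1.516) = 23.72 cm.
d_HF = 59.7 − 23.72 = 35.98 cm.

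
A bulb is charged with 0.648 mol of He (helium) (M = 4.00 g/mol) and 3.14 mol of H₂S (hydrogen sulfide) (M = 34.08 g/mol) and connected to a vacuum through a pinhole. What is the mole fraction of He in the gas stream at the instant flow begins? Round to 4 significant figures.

0.3759

The effusion rate of species i is ∝ p_i/√M_i ∝ n_i/√M_i.
So x_He in the escaping gas = (n_He/√M_He) / Σ(n_i/√M_i)
= (0.648/√4.00) / (0.648/√4.00 + 3.14/√34.08) = 0.3240/(0.3240 + 0.5379) = 0.3759.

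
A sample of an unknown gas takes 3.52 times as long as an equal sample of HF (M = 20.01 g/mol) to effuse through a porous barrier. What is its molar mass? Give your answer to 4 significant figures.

From Graham's law, t_X/t_HF = √(M_X/M_HF).
3.52 = √(M_X/20.01)
M_X = 20.01 × 3.52² = 20.01 × 12.39 = 247.9 g/mol

247.9 g/mol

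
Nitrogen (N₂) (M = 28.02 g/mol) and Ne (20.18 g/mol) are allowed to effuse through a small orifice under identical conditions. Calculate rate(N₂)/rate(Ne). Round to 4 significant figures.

From Graham's law, rate_N₂/rate_Ne = √(M_Ne/M_N₂) = √(20.18/28.02) = √0.7202 = 0.8486.

0.8486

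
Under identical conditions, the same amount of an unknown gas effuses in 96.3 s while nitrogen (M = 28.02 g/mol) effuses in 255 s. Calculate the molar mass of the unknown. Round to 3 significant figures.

Graham's law gives t_X/t_N₂ = √(M_X/M_N₂).
96.3/255 = 0.3776 = √(M_X/28.02)
M_X = 28.02 × 0.3776² = 28.02 × 0.1426 = 4.00 g/mol

4.00 g/mol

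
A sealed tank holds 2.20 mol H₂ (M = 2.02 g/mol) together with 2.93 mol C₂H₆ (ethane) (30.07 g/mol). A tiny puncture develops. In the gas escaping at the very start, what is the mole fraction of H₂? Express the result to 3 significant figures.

0.743

The effusion rate of species i is ∝ p_i/√M_i ∝ n_i/√M_i.
x_H₂(eff) = (n_H₂/√M_H₂) / (n_H₂/√M_H₂ + n_C₂H₆/√M_C₂H₆)
= (2.20/√2.02) / (2.20/√2.02 + 2.93/√30.07) = 1.548/(1.548 + 0.5343) = 0.743.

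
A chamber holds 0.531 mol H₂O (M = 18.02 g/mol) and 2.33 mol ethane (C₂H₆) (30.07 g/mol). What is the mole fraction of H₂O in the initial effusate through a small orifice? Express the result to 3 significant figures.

0.227

Effusion rate of each component ∝ n_i/√M_i (partial pressure × 1/√M).
So x_H₂O in the escaping gas = (n_H₂O/√M_H₂O) / Σ(n_i/√M_i)
= (0.531/√18.02) / (0.531/√18.02 + 2.33/√30.07) = 0.1251/(0.1251 + 0.4249) = 0.227.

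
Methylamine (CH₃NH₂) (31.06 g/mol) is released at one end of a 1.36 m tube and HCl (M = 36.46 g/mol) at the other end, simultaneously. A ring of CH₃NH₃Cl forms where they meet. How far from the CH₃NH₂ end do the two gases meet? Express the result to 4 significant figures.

Graham's law gives d_CH₃NH₂/d_HCl = rate_CH₃NH₂/rate_HCl = √(M_HCl/M_CH₃NH₂) = √(36.46/31.06) = 1.083.
With d_CH₃NH₂ + d_HCl = 1.36 m, d_HCl = 1.36/(1 + 1.083) = 0.6528 m.
d_CH₃NH₂ = 1.36 − 0.6528 = 0.7072 m.

0.7072 m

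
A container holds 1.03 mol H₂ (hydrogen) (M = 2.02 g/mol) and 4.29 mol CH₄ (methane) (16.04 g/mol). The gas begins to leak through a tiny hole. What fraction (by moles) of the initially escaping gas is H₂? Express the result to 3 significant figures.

Effusion rate of each component ∝ n_i/√M_i (partial pressure × 1/√M).
Mole fraction of H₂ in the effusate = (n_H₂/√M_H₂) / (n_H₂/√M_H₂ + n_CH₄/√M_CH₄)
= (1.03/√2.02) / (1.03/√2.02 + 4.29/√16.04) = 0.7247/(0.7247 + 1.071) = 0.404.

0.404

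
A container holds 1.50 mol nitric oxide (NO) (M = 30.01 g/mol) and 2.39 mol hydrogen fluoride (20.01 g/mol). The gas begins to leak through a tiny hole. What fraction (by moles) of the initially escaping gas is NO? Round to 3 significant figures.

Effusion rate of each component ∝ n_i/√M_i (partial pressure × 1/√M).
Mole fraction of NO in the effusate = (n_NO/√M_NO) / (n_NO/√M_NO + n_HF/√M_HF)
= (1.50/√30.01) / (1.50/√30.01 + 2.39/√20.01) = 0.2738/(0.2738 + 0.5343) = 0.339.

0.339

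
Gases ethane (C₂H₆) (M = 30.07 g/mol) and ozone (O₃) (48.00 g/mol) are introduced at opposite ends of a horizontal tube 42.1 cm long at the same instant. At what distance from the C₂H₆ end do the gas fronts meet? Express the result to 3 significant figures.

23.5 cm

Graham's law gives d_C₂H₆/d_O₃ = rate_C₂H₆/rate_O₃ = √(M_O₃/M_C₂H₆) = √(48.00/30.07) = 1.263.
With d_C₂H₆ + d_O₃ = 42.1 cm, d_O₃ = 42.1/(1 + 1.263) = 18.60 cm.
d_C₂H₆ = 42.1 − 18.60 = 23.5 cm.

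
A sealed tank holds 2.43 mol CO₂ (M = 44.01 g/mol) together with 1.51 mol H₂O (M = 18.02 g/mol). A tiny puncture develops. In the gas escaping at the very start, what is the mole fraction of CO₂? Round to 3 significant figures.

Effusion rate of each component ∝ n_i/√M_i (partial pressure × 1/√M).
Mole fraction of CO₂ in the effusate = (n_CO₂/√M_CO₂) / (n_CO₂/√M_CO₂ + n_H₂O/√M_H₂O)
= (2.43/√44.01) / (2.43/√44.01 + 1.51/√18.02) = 0.3663/(0.3663 + 0.3557) = 0.507.

0.507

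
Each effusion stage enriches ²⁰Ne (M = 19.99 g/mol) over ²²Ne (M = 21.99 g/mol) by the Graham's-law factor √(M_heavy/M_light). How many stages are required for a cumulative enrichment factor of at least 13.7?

Per stage α = (21.99/19.99)^(1/2) = 1.10005^0.5, giving ln α = 0.04768.
Need α^N ≥ 13.7 ⇒ N ≥ ln(13.7) / ln α = 2.617 / 0.04768 = 54.90.
Rounding up, N = 55 stages.

55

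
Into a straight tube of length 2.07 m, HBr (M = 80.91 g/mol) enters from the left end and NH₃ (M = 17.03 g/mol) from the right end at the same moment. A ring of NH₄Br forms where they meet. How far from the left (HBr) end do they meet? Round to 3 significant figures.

0.651 m

Distances travelled in equal time are proportional to diffusion rates, so d_HBr/d_NH₃ = √(M_NH₃/M_HBr) = √(17.03/80.91) = 0.4588.
With d_HBr + d_NH₃ = 2.07 m, d_NH₃ = 2.07/(1 + 0.4588) = 1.419 m.
d_HBr = 2.07 − 1.419 = 0.651 m.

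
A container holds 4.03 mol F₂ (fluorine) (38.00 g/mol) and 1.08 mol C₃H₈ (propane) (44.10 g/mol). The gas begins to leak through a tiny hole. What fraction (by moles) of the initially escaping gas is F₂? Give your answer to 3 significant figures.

Each component's effusion rate ∝ (its partial pressure)·(1/√M) ∝ n_i/√M_i.
Mole fraction of F₂ in the effusate = (n_F₂/√M_F₂) / (n_F₂/√M_F₂ + n_C₃H₈/√M_C₃H₈)
= (4.03/√38.00) / (4.03/√38.00 + 1.08/√44.10) = 0.6538/(0.6538 + 0.1626) = 0.801.

0.801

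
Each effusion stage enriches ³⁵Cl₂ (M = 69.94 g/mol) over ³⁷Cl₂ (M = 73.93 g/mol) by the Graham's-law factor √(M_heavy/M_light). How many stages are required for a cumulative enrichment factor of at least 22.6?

Per stage α = (73.93/69.94)^(1/2) = 1.05705^0.5, giving ln α = 0.02774.
Need α^N ≥ 22.6 ⇒ N ≥ ln(22.6) / ln α = 3.118 / 0.02774 = 112.40.
Rounding up, N = 113 stages.

113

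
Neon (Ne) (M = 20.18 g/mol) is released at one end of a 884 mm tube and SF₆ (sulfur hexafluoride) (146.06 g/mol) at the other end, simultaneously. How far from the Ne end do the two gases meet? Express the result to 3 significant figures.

644 mm

The fronts meet when d_Ne + d_SF₆ = L with d_Ne/d_SF₆ = √(M_SF₆/M_Ne) (Graham's law). Here √(M_SF₆/M_Ne) = √(146.06/20.18) = 2.690.
With d_Ne + d_SF₆ = 884 mm, d_SF₆ = 884/(1 + 2.690) = 239.5 mm.
d_Ne = 884 − 239.5 = 644 mm.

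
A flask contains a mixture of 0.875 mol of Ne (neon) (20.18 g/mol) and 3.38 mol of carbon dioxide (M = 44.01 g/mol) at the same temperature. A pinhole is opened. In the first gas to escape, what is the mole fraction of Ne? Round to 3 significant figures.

0.277

Rate_i ∝ x_i/√M_i (Graham's law weighted by mole fraction), so the effusate composition follows n_i/√M_i.
Mole fraction of Ne in the effusate = (n_Ne/√M_Ne) / (n_Ne/√M_Ne + n_CO₂/√M_CO₂)
= (0.875/√20.18) / (0.875/√20.18 + 3.38/√44.01) = 0.1948/(0.1948 + 0.5095) = 0.277.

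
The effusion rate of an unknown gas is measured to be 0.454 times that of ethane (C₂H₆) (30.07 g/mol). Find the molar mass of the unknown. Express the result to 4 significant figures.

Graham's law gives rate_X/rate_C₂H₆ = √(M_C₂H₆/M_X).
0.454 = √(30.07/M_X)
M_X = 30.07 / 0.454² = 30.07 / 0.2061 = 145.9 g/mol

145.9 g/mol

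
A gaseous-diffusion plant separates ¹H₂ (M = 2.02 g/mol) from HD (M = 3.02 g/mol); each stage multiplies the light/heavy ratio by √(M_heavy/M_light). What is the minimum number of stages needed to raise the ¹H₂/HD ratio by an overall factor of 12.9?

13

Single-stage factor α = √(3.02/2.02), so ln α = ½ ln(1.49505) = 0.2011.
Need α^N ≥ 12.9 ⇒ N ≥ ln(12.9) / ln α = 2.557 / 0.2011 = 12.72.
So at least 13 stages are needed.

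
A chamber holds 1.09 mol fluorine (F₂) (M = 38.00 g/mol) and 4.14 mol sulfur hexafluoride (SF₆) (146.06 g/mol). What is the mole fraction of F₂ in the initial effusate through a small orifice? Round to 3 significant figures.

0.340

The effusion rate of species i is ∝ p_i/√M_i ∝ n_i/√M_i.
x_F₂(eff) = (n_F₂/√M_F₂) / (n_F₂/√M_F₂ + n_SF₆/√M_SF₆)
= (1.09/√38.00) / (1.09/√38.00 + 4.14/√146.06) = 0.1768/(0.1768 + 0.3426) = 0.340.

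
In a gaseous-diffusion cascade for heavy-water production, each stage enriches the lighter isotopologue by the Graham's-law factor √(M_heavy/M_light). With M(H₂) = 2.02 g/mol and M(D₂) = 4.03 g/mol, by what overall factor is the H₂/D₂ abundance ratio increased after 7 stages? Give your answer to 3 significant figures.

11.2

Overall factor = α^7 with α = √(4.03/2.02), i.e. (4.03/2.02)^(7/2).
= 1.99505^(7/2) = 11.2.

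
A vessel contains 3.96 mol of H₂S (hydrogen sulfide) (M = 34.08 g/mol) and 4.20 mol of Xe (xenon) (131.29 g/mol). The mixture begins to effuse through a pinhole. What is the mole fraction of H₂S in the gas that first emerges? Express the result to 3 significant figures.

Each component's effusion rate ∝ (its partial pressure)·(1/√M) ∝ n_i/√M_i.
x_H₂S(eff) = (n_H₂S/√M_H₂S) / (n_H₂S/√M_H₂S + n_Xe/√M_Xe)
= (3.96/√34.08) / (3.96/√34.08 + 4.20/√131.29) = 0.6783/(0.6783 + 0.3666) = 0.649.

0.649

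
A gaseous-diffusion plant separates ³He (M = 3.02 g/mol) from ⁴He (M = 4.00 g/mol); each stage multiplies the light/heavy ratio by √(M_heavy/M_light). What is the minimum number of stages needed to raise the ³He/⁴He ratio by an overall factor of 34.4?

With α = √(4.00/3.02) per stage, ln α = ½ ln(1.32450) = 0.1405.
Need α^N ≥ 34.4 ⇒ N ≥ ln(34.4) / ln α = 3.538 / 0.1405 = 25.18.
Rounding up, N = 26 stages.

26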